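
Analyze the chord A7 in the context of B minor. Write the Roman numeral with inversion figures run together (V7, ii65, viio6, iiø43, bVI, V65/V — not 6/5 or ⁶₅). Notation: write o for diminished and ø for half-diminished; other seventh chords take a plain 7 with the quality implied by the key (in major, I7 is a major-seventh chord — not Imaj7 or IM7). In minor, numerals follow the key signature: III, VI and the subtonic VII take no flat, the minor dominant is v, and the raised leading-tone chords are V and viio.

VII7

The pitches A-C#-E-G form a dominant seventh chord rooted on A.
In B minor, A is the subtonic; the diatonic dominant seventh chord there is VII7.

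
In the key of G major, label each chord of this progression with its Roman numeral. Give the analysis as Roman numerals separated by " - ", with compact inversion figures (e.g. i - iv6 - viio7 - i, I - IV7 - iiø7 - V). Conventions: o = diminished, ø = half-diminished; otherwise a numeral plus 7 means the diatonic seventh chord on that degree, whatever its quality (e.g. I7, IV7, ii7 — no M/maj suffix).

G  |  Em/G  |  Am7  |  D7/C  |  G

I - vi6 - ii7 - V42 - I

G: major triad on G = scale degree 1 → I.
Em/G has root E, degree 6 in G major, so vi6.
Am7 has root A, degree 2 in G major, so ii7.
D7/C has root D, degree 5 in G major, so V42.
G has root G, degree 1 in G major, so I.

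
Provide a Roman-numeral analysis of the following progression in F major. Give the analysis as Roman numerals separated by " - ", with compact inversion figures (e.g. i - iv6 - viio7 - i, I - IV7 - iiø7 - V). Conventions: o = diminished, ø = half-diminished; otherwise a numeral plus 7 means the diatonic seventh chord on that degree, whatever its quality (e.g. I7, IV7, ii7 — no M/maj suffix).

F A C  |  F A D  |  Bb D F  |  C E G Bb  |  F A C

F-A-C: root F is the tonic; major triad there is I.
F-A-D: minor triad on D = scale degree 6 → vi6.
Bb-D-F: major triad on Bb = scale degree 4 → IV.
C-E-G-Bb: dominant seventh chord on C = scale degree 5 → V7.
F-A-C: root F is the tonic; major triad there is I.

I - vi6 - IV - V7 - I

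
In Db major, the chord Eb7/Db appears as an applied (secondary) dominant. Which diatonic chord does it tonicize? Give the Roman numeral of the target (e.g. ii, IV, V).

V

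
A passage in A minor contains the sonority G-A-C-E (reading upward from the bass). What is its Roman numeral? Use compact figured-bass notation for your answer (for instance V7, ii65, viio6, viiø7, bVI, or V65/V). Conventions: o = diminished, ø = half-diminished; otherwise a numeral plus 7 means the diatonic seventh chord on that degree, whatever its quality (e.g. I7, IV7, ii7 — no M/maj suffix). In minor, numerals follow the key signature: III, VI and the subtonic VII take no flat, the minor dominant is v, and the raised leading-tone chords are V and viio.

i42

Stacked in thirds the chord is A-C-E-G: a minor seventh chord on A.
A is scale degree 1 in A minor, and a minor seventh chord on that degree is written i7.
With G in the bass the chord is in third inversion, so the figured bass is 42.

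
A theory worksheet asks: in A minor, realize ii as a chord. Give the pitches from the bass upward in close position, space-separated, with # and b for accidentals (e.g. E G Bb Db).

ii is the minor supertonic, borrowed from the parallel major (the Dorian ii). In A minor that root is B.
So the chord is B-D-F#.

B D F#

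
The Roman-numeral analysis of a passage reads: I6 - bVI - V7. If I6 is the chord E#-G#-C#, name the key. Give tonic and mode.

The chord C#/E# is a major triad rooted on C#; its label is I6.
If C# is scale degree 1 and the mode makes that degree carry a major triad, the tonic is C# and the mode is major.

C# major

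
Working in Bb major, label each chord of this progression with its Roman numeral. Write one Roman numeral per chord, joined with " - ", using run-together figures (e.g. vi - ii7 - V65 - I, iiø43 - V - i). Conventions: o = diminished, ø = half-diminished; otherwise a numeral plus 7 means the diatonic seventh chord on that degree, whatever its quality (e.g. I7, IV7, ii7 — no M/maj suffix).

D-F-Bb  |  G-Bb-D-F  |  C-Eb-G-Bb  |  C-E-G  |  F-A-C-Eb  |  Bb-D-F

I6 - vi7 - ii7 - V/V - V7 - I

D-F-Bb has root Bb, degree 1 in Bb major, so I6.
G-Bb-D-F: minor seventh chord on G = scale degree 6 → vi7.
C-Eb-G-Bb: root C is the supertonic; minor seventh chord there is ii7.
C-E-G is the secondary dominant of V (major triad on C): V/V.
F-A-C-Eb has root F, degree 5 in Bb major, so V7.
Bb-D-F: major triad on Bb = scale degree 1 → I.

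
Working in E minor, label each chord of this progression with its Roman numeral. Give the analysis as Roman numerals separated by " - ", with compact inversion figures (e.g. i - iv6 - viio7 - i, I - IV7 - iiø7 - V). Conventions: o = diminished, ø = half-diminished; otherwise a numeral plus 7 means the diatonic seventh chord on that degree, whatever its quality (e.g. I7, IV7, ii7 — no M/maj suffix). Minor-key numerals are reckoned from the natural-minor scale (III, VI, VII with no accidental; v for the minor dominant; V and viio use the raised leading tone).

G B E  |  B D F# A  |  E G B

i6 - v7 - i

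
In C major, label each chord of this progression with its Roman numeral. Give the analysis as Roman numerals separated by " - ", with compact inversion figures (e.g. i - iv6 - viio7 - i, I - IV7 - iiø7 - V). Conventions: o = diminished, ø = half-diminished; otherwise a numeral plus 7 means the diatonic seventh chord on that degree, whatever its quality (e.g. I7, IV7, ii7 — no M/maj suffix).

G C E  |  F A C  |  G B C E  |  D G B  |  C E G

I64 - IV - I43 - V64 - I

G-C-E: root C is the tonic; major triad there is I64.
F-A-C: major triad on F = scale degree 4 → IV.
G-B-C-E: major seventh chord on C = scale degree 1 → I43.
D-G-B: major triad on G = scale degree 5 → V64.
C-E-G has root C, degree 1 in C major, so I.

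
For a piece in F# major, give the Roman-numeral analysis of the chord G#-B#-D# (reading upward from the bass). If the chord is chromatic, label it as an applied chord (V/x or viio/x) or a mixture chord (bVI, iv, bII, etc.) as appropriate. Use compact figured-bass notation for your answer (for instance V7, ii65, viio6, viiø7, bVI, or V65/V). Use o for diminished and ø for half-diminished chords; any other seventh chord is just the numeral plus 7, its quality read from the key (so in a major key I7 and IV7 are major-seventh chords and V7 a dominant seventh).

V/V

Stacked in thirds the chord is G#-B#-D#: a major triad on G#.
G# is not a diatonic chord root with this quality in F# major, but it lies a perfect fifth above C# (V), so the chord functions as an applied dominant of V.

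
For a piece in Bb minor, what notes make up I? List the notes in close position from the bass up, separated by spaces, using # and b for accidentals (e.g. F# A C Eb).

Scale degree 1 in Bb minor is Bb; here the chord built on it is altered to a major triad. I is the major tonic (Picardy third), borrowed from the parallel major.
So the chord is Bb-D-F, a major triad.

Bb D F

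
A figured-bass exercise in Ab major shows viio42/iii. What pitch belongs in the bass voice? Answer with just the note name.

The applied chord viio42/iii is rooted on B: B-D-F-Ab.
The figure 42 means third inversion — the seventh is in the bass.

Ab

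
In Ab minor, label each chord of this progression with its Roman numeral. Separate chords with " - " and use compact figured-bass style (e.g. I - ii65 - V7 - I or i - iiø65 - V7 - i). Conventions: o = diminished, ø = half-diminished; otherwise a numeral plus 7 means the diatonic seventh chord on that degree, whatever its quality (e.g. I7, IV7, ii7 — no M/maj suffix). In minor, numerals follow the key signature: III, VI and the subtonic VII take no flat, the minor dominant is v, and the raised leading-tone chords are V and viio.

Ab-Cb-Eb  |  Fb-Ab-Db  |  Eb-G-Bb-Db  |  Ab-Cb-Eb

i - iv6 - V7 - i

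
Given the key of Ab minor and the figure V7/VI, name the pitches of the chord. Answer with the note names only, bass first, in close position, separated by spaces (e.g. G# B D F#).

The slash means an applied dominant: we want the dominant of VI. In Ab minor, VI is Fb major, and its dominant is built on Cb.
Building a dominant seventh chord on Cb gives Cb-Eb-Gb-Bbb.

Cb Eb Gb Bbb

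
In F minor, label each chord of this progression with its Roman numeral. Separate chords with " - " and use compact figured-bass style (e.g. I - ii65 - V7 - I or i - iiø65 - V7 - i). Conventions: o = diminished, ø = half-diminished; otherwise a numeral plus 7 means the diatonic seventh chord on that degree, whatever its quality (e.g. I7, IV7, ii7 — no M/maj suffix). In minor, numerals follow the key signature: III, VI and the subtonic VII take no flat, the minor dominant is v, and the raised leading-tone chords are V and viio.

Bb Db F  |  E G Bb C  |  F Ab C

iv - V65 - i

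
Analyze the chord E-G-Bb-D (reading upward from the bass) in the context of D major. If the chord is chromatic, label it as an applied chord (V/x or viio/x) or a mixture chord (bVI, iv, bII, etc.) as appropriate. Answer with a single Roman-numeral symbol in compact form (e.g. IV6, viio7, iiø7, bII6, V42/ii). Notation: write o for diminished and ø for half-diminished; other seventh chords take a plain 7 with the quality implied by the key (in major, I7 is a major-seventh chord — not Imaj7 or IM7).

iiø7

The pitches E-G-Bb-D form a half-diminished seventh chord rooted on E.
E is the second degree of D major. This is the half-diminished supertonic seventh, borrowed from the parallel minor.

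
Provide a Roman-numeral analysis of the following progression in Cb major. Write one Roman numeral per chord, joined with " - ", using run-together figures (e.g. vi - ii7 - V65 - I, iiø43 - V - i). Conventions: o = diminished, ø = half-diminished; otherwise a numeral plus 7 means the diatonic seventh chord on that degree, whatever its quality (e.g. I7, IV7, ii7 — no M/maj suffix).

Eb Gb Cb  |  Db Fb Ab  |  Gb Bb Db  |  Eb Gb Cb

I6 - ii - V - I6

Eb-Gb-Cb: root Cb is the tonic; major triad there is I6.
Db-Fb-Ab: minor triad on Db = scale degree 2 → ii.
Gb-Bb-Db: major triad on Gb = scale degree 5 → V.
Eb-Gb-Cb has root Cb, degree 1 in Cb major, so I6.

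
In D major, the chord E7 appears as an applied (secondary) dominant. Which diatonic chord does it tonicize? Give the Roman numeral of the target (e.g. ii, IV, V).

V

The chord is a dominant seventh chord on E.
A dominant resolves down a perfect fifth: E → A. In D major, A is scale degree 5, i.e. V.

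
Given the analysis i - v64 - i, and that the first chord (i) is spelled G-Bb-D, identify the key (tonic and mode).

G minor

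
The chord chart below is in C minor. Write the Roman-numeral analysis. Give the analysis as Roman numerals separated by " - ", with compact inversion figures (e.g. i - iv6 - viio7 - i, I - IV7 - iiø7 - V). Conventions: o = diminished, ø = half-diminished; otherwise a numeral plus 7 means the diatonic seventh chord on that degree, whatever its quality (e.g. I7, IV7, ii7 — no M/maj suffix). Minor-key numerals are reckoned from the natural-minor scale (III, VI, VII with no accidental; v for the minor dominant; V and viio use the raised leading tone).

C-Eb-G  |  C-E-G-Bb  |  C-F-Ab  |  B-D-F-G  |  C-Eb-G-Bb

i - V7/iv - iv64 - V65 - i7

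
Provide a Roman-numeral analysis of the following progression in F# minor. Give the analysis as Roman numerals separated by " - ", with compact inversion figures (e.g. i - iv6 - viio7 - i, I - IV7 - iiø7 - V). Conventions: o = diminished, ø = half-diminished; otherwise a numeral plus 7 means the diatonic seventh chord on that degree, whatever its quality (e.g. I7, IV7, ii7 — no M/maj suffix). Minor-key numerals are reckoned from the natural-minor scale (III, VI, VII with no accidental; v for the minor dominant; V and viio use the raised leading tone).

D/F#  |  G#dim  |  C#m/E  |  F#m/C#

VI6 - iio - v6 - i64

D/F#: major triad on D = scale degree 6 → VI6.
G#dim: root G# is the supertonic; diminished triad there is iio.
C#m/E: root C# is the dominant; minor triad there is v6.
F#m/C#: minor triad on F# = scale degree 1 → i64.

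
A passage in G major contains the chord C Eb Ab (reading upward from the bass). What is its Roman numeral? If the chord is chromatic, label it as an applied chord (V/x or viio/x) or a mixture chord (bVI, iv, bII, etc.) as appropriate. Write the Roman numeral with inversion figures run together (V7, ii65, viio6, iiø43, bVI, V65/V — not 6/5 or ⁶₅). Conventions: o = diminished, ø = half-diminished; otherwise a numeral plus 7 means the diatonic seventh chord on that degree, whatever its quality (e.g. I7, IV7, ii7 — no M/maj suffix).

bII6

The pitches Ab-C-Eb form a major triad rooted on Ab.
Ab is the lowered second degree of G major (diatonic 2 would be A). This is the Neapolitan sixth — a major triad on the lowered second degree, here in its customary first inversion.
With C in the bass the chord is in first inversion, so the figured bass is 6.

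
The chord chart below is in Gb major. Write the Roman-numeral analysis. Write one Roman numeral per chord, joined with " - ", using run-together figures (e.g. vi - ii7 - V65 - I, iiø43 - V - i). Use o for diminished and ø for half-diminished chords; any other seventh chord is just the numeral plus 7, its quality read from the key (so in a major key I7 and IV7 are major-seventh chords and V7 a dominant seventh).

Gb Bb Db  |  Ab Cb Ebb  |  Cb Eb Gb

Gb-Bb-Db has root Gb, degree 1 in Gb major, so I.
Ab-Cb-Ebb: diminished triad on Ab — chromatic; iio (borrowed from the parallel minor).
Cb-Eb-Gb has root Cb, degree 4 in Gb major, so IV.

I - iio - IV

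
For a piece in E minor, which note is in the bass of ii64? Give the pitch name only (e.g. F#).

C#

ii in E minor has root F#; the chord is F#-A-C#.
The figure 64 means second inversion — the fifth is in the bass.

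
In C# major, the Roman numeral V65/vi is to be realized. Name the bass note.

The applied chord V65/vi is rooted on E#: E#-G##-B#-D#.
The figure 65 means first inversion — the third is in the bass.

G##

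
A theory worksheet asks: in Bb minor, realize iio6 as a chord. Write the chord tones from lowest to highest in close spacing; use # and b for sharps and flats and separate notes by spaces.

Eb Gb C

The numeral's case and figure indicate a diminished triad. In Bb minor its root, scale degree 2, is C.
Stacking thirds from C gives C-Eb-Gb.
With the 6 figure the chord is in first inversion; from the bass Eb upward in close position it reads Eb-Gb-C.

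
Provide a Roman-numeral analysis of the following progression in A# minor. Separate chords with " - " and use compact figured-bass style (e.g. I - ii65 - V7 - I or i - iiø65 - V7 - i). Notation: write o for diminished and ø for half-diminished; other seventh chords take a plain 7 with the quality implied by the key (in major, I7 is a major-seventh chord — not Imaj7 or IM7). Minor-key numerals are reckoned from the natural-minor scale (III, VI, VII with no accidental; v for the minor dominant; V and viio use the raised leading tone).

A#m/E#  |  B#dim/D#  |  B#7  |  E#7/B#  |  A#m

i64 - iio6 - V7/V - V43 - i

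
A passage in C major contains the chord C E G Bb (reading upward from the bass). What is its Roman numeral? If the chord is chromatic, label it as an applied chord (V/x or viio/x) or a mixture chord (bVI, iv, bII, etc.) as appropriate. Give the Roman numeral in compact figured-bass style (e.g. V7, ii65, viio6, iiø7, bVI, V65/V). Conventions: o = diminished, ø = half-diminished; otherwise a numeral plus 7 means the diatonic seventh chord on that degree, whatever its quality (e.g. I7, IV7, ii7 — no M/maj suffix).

Stacked in thirds the chord is C-E-G-Bb: a dominant seventh chord on C.
C is not a diatonic chord root with this quality in C major, but it lies a perfect fifth above F (IV), so the chord functions as an applied dominant of IV.

V7/IV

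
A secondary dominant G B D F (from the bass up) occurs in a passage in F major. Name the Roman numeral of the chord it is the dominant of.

V

The chord is a dominant seventh chord on G.
A dominant resolves down a perfect fifth: G → C. In F major, C is scale degree 5, i.e. V.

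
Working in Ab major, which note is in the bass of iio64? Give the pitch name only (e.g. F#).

iio in Ab major has root Bb; the chord is Bb-Db-Fb.
The figure 64 means second inversion — the fifth is in the bass.

Fb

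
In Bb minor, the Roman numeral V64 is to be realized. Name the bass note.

C

V in Bb minor has root F; the chord is F-A-C.
The figure 64 means second inversion — the fifth is in the bass.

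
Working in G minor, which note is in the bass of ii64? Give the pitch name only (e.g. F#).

ii in G minor has root A; the chord is A-C-E.
The figure 64 means second inversion — the fifth is in the bass.

E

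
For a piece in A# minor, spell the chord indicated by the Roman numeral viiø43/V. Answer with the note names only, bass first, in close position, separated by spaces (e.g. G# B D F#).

The slash marks an applied leading-tone chord: viio of V. In A# minor, V is E#, so the leading tone to it is D##, a half step below.
Building a half-diminished seventh chord on D## gives D##-F##-A#-C##.
With the 43 figure the chord is in second inversion; from the bass A# upward in close position it reads A#-C##-D##-F##.

A# C## D## F##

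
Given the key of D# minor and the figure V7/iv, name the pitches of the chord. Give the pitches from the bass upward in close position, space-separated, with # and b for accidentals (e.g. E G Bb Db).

D# F## A# C#

V7/iv is a secondary dominant — the dominant seventh of iv. iv in D# minor is G#, so the applied chord's root is D#, a perfect fifth above.
Building a dominant seventh chord on D# gives D#-F##-A#-C#.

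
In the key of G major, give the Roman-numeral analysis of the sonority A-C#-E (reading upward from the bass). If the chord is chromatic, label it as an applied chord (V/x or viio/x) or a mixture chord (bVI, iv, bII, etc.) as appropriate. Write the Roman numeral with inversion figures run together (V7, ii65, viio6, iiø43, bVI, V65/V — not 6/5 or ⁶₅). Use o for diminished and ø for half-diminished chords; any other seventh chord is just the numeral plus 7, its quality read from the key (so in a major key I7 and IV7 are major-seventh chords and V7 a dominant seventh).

V/V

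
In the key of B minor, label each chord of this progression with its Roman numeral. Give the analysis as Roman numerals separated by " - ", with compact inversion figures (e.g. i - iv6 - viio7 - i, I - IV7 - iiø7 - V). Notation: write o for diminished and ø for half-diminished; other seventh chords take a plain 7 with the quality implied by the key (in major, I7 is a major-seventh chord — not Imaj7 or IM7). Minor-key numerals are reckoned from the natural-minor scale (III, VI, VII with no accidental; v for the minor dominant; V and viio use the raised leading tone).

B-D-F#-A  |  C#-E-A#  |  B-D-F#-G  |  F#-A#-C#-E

B-D-F#-A has root B, degree 1 in B minor, so i7.
C#-E-A#: root A# is the leading tone; diminished triad there is viio6.
B-D-F#-G: major seventh chord on G = scale degree 6 → VI65.
F#-A#-C#-E: dominant seventh chord on F# = scale degree 5 → V7.

i7 - viio6 - VI65 - V7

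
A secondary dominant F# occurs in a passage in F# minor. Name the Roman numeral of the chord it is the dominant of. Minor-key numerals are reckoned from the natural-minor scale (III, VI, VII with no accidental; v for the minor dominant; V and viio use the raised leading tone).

The chord is a major triad on F#.
A dominant resolves down a perfect fifth: F# → B. In F# minor, B is scale degree 4, i.e. iv.

iv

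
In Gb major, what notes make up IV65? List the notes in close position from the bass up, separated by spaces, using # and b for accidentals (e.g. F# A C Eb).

Eb Gb Bb Cb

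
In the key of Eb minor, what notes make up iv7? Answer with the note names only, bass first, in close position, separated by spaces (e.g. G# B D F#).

Ab Cb Eb Gb

The numeral's case and figure indicate a minor seventh chord. In Eb minor its root, the fourth degree, is Ab.
Stacking thirds from Ab gives Ab-Cb-Eb-Gb.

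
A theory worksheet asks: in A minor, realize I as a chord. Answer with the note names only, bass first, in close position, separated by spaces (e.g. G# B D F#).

Scale degree 1 in A minor is A; here the chord built on it is altered to a major triad. I is the major tonic (Picardy third), borrowed from the parallel major.
So the chord is A-C#-E, a major triad.

A C# E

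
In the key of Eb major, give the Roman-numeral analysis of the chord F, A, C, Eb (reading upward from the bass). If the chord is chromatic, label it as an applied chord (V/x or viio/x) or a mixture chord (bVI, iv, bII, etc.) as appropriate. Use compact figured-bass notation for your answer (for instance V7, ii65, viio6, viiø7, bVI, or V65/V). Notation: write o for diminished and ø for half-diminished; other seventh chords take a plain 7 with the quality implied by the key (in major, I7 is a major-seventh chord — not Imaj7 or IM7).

Stacked in thirds the chord is F-A-C-Eb: a dominant seventh chord on F.
F is not a diatonic chord root with this quality in Eb major, but it lies a perfect fifth above Bb (V), so the chord functions as an applied dominant of V.

V7/V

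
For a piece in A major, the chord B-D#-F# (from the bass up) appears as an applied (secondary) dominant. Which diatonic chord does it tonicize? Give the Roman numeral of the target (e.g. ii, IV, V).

V

The chord is a major triad on B.
A dominant resolves down a perfect fifth: B → E. In A major, E is scale degree 5, i.e. V.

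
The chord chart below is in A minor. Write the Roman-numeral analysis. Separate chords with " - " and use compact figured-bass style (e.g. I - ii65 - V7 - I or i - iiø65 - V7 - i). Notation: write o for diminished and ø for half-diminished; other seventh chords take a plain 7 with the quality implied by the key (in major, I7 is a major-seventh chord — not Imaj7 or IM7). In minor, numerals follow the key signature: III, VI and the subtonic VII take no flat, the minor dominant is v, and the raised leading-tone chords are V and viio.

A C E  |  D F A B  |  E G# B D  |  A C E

i - iiø65 - V7 - i

A-C-E: root A is the tonic; minor triad there is i.
D-F-A-B: root B is the supertonic; half-diminished seventh chord there is iiø65.
E-G#-B-D: root E is the dominant; dominant seventh chord there is V7.
A-C-E: minor triad on A = scale degree 1 → i.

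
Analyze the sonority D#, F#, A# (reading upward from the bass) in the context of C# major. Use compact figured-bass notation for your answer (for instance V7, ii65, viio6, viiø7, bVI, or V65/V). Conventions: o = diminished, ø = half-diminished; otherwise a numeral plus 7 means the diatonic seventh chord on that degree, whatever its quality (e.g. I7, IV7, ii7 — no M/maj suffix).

ii

Stacked in thirds the chord is D#-F#-A#: a minor triad on D#.
In C# major, D# is the supertonic; the diatonic minor triad there is ii.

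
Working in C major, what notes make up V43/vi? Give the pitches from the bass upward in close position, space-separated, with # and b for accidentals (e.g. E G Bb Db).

B D E G#

The slash means an applied dominant: we want the dominant of vi. In C major, vi is A minor, and its dominant is built on E.
Building a dominant seventh chord on E gives E-G#-B-D.
With the 43 figure the chord is in second inversion; from the bass B upward in close position it reads B-D-E-G#.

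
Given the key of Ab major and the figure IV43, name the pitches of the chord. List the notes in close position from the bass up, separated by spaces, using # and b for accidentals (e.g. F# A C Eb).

In Ab major, the subdominant is Db, and the diatonic chord built there is a major seventh chord.
Stacking thirds from Db gives Db-F-Ab-C.
With the 43 figure the chord is in second inversion; from the bass Ab upward in close position it reads Ab-C-Db-F.

Ab C Db F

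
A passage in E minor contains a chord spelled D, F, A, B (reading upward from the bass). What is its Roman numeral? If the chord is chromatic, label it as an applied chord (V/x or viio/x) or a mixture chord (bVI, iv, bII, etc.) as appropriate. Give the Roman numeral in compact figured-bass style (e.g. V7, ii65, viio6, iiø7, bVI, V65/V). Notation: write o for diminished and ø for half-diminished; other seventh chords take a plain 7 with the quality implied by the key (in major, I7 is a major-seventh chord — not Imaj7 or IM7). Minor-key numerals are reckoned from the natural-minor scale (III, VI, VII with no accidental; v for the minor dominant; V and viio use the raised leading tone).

The pitches B-D-F-A form a half-diminished seventh chord rooted on B.
B sits a half step below C (VI in E minor); a diminished chord there is the applied leading-tone chord of VI.
With D in the bass the chord is in first inversion, so the figured bass is 65.

viiø65/VI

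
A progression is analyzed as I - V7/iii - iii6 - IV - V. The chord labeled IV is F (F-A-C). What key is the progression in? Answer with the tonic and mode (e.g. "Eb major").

The chord F is a major triad rooted on F; its label is IV.
Counting down 3 scale steps from F places the tonic on C; a major triad on degree 4 is diatonic only in major.

C major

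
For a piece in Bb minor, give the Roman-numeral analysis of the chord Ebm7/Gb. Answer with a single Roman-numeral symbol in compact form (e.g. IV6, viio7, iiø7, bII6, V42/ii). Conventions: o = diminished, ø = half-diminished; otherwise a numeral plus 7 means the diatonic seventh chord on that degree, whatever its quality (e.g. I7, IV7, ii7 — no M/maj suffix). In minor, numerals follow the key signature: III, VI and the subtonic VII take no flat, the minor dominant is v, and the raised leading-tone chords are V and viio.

iv65

Stacked in thirds the chord is Eb-Gb-Bb-Db: a minor seventh chord on Eb.
In Bb minor, Eb is the subdominant; the diatonic minor seventh chord there is iv7.
With Gb in the bass the chord is in first inversion, so the figured bass is 65.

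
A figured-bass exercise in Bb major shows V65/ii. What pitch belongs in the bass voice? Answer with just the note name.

B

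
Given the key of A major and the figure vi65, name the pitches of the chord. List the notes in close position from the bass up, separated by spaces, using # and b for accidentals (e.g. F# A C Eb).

A C# E F#

In A major, the submediant is F#, and the diatonic chord built there is a minor seventh chord.
That chord is spelled F#-A-C#-E.
With the 65 figure the chord is in first inversion; from the bass A upward in close position it reads A-C#-E-F#.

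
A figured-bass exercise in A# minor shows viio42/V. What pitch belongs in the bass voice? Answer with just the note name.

The applied chord viio42/V is rooted on D##: D##-F##-A#-C#.
The figure 42 means third inversion — the seventh is in the bass.

C#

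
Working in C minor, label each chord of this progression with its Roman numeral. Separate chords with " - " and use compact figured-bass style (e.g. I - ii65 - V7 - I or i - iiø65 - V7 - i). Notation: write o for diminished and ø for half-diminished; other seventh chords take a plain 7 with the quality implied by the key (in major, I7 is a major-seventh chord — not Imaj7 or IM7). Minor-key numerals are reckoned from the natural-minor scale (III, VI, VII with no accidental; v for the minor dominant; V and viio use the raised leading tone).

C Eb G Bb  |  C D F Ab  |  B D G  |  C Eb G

C-Eb-G-Bb: root C is the tonic; minor seventh chord there is i7.
C-D-F-Ab has root D, degree 2 in C minor, so iiø42.
B-D-G: major triad on G = scale degree 5 → V6.
C-Eb-G: root C is the tonic; minor triad there is i.

i7 - iiø42 - V6 - i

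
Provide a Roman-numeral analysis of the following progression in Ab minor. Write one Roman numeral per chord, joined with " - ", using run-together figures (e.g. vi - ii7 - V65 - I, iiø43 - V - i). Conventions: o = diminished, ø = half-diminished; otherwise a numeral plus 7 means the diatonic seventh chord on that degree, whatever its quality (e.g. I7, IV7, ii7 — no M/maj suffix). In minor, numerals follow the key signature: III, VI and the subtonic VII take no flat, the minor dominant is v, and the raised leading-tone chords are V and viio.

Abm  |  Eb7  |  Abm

i - V7 - i

Abm: minor triad on Ab = scale degree 1 → i.
Eb7: root Eb is the dominant; dominant seventh chord there is V7.
Abm has root Ab, degree 1 in Ab minor, so i.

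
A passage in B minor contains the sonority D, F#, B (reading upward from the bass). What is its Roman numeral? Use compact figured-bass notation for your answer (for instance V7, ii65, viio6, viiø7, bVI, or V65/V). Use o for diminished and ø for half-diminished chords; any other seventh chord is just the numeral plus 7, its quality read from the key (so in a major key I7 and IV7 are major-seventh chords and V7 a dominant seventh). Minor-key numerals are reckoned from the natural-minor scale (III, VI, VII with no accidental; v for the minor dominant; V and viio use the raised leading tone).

i6

Stacked in thirds the chord is B-D-F#: a minor triad on B.
B is scale degree 1 in B minor, and a minor triad on that degree is written i.
With D in the bass the chord is in first inversion, so the figured bass is 6.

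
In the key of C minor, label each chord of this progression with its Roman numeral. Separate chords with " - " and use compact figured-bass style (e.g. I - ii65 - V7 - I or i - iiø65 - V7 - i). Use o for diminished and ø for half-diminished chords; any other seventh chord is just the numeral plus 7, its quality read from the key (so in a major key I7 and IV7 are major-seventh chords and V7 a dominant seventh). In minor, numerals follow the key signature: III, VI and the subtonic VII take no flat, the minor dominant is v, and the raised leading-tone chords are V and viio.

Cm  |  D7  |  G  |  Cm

Cm has root C, degree 1 in C minor, so i.
D7 is the secondary dominant of V (dominant seventh chord on D): V7/V.
G: root G is the dominant; major triad there is V.
Cm: root C is the tonic; minor triad there is i.

i - V7/V - V - i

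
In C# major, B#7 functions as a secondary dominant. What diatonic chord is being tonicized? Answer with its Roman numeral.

iii

The chord is a dominant seventh chord on B#.
A dominant resolves down a perfect fifth: B# → E#. In C# major, E# is scale degree 3, i.e. iii.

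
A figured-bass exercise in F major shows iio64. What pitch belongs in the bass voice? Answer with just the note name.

Db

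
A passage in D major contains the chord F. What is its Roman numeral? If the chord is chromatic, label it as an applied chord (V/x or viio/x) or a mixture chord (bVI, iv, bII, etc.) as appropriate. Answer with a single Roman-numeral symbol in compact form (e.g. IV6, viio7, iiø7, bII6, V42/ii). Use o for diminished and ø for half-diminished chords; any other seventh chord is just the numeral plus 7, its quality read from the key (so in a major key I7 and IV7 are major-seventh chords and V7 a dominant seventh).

Stacked in thirds the chord is F-A-C: a major triad on F.
F is the lowered third degree of D major (diatonic 3 would be F#). This is a major triad on the lowered third degree, borrowed from the parallel minor.

bIII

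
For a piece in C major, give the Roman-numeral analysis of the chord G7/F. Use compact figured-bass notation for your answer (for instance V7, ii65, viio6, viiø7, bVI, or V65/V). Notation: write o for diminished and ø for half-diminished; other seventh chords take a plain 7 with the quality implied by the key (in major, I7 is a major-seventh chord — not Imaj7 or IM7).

V42

Stacked in thirds the chord is G-B-D-F: a dominant seventh chord on G.
G is scale degree 5 in C major, and a dominant seventh chord on that degree is written V7.
With F in the bass the chord is in third inversion, so the figured bass is 42.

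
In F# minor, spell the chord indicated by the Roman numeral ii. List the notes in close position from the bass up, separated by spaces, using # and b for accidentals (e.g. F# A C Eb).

Scale degree 2 in F# minor is G#; here the chord built on it is altered to a minor triad. ii is the minor supertonic, borrowed from the parallel major (the Dorian ii).
So the chord is G#-B-D#, a minor triad.

G# B D#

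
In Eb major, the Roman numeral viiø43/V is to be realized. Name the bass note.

The applied chord viiø43/V is rooted on A: A-C-Eb-G.
The figure 43 means second inversion — the fifth is in the bass.

Eb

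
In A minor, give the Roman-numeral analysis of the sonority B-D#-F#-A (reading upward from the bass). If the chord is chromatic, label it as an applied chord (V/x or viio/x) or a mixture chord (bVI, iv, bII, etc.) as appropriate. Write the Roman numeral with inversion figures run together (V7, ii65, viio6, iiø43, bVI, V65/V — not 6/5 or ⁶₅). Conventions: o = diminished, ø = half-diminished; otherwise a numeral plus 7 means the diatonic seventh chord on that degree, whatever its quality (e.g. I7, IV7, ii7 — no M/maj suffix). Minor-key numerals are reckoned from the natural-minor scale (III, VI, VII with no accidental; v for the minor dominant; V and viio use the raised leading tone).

V7/V

Stacked in thirds the chord is B-D#-F#-A: a dominant seventh chord on B.
B is not a diatonic chord root with this quality in A minor, but it lies a perfect fifth above E (V), so the chord functions as an applied dominant of V.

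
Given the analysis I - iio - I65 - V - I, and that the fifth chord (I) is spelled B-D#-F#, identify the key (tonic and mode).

I is given as B-D#-F# — a major triad with root B.
If B is scale degree 1 and the mode makes that degree carry a major triad, the tonic is B and the mode is major.

B major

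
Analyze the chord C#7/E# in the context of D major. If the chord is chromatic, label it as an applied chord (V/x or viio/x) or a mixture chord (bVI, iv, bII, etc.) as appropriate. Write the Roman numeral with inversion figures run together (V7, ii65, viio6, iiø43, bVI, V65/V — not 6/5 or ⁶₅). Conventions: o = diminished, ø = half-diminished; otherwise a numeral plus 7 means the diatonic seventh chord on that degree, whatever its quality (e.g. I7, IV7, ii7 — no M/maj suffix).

Stacked in thirds the chord is C#-E#-G#-B: a dominant seventh chord on C#.
C# is not a diatonic chord root with this quality in D major, but it lies a perfect fifth above F# (iii), so the chord functions as an applied dominant of iii.
With E# in the bass the chord is in first inversion, so the figured bass is 65.

V65/iii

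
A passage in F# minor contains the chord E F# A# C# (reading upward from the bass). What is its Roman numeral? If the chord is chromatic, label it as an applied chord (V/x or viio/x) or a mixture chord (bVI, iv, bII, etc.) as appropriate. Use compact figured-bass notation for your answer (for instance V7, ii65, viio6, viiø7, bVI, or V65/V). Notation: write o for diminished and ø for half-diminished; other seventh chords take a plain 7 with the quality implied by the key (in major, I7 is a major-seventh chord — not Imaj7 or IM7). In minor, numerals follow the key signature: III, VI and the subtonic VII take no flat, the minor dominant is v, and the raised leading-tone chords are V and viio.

V42/iv

Stacked in thirds the chord is F#-A#-C#-E: a dominant seventh chord on F#.
F# is not a diatonic chord root with this quality in F# minor, but it lies a perfect fifth above B (iv), so the chord functions as an applied dominant of iv.
With E in the bass the chord is in third inversion, so the figured bass is 42.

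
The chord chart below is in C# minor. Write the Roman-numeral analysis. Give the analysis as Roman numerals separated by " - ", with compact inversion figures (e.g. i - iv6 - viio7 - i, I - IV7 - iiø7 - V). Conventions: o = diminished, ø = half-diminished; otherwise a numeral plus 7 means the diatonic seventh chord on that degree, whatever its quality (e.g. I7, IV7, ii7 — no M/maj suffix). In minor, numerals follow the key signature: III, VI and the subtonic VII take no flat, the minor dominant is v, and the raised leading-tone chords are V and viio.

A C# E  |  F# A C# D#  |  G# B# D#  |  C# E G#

VI - iiø65 - V - i

A-C#-E: major triad on A = scale degree 6 → VI.
F#-A-C#-D# has root D#, degree 2 in C# minor, so iiø65.
G#-B#-D# has root G#, degree 5 in C# minor, so V.
C#-E-G#: minor triad on C# = scale degree 1 → i.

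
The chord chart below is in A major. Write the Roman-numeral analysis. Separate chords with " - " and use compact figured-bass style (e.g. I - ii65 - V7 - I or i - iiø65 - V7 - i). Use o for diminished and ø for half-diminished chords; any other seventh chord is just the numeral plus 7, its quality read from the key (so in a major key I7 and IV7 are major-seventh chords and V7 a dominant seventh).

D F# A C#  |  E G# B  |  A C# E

D-F#-A-C#: root D is the subdominant; major seventh chord there is IV7.
E-G#-B: major triad on E = scale degree 5 → V.
A-C#-E has root A, degree 1 in A major, so I.

IV7 - V - I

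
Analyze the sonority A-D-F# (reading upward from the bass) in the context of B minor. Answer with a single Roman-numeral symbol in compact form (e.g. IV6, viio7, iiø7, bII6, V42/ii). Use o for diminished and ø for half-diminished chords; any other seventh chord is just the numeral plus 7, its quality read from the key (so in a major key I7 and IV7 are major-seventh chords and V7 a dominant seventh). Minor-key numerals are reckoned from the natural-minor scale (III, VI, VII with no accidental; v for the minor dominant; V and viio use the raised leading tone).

III64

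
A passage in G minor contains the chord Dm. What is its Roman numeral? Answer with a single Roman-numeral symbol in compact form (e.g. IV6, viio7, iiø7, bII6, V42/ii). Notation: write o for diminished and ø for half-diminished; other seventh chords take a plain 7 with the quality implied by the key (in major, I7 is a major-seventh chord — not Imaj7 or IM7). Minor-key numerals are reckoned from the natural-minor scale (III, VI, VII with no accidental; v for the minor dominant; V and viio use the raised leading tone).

v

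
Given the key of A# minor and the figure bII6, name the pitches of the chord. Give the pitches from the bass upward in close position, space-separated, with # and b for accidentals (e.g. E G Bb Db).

Scale degree 2 in A# minor is B#; lowering it a half step gives B. bII6 is the Neapolitan sixth — a major triad on the lowered second degree, here in its customary first inversion.
So the chord is B-D#-F#, a major triad.
With the 6 figure the chord is in first inversion; from the bass D# upward in close position it reads D#-F#-B.

D# F# B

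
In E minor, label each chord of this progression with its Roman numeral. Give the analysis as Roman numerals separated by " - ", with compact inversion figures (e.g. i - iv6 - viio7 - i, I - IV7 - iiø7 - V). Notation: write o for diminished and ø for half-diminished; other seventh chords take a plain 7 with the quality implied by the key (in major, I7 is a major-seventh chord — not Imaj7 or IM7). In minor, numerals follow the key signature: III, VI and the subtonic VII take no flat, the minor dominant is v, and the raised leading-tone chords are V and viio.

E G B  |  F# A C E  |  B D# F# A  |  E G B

E-G-B has root E, degree 1 in E minor, so i.
F#-A-C-E: root F# is the supertonic; half-diminished seventh chord there is iiø7.
B-D#-F#-A: dominant seventh chord on B = scale degree 5 → V7.
E-G-B: minor triad on E = scale degree 1 → i.

i - iiø7 - V7 - i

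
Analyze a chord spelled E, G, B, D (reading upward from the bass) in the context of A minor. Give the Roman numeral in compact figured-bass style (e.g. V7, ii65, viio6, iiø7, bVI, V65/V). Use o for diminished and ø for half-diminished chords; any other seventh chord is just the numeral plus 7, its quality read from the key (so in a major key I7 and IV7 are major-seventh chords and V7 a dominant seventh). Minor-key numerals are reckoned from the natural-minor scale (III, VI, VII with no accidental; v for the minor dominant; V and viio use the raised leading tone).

Stacked in thirds the chord is E-G-B-D: a minor seventh chord on E.
E is scale degree 5 in A minor, and a minor seventh chord on that degree is written v7.

v7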